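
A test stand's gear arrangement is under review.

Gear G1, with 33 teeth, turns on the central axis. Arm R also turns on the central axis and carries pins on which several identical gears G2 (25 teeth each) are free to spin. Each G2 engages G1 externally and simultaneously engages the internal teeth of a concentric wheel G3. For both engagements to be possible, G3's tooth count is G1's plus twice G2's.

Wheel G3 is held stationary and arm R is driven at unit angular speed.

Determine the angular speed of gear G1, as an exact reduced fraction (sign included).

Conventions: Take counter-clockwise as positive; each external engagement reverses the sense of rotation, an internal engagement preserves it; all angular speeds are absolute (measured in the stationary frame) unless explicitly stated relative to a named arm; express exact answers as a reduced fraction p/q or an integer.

topology: planetary set — G1 33T / G2 25T / G3 83T, arm = carrier (Willis)
ring teeth: 33 + 2·25 = 83
33(ω_sun−ω_arm) = −83(ω_ring−ω_arm),  ω_ring = 0, ω_arm = 1
ω_sun = 1 − (83/33)(0−1) = 116/33
exact speed ratio = 116/33

116/33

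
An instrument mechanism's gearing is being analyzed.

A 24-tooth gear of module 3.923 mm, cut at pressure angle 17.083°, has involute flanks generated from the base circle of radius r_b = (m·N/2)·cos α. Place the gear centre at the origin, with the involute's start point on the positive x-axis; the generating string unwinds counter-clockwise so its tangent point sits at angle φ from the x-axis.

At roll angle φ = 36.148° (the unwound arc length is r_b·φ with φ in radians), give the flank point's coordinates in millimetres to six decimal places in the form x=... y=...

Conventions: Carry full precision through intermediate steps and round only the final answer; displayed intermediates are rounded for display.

x=53.082994 y=3.618934

class = single-mesh tooth geometry [base-circle involute, m = 3.923, 24T]
pitch radius r_p = m·N/2 = 3.923·24/2 = 47.076000
base radius r_b = r_p·cos α = 47.076000·cos 17.083° = 44.999017
roll angle φ = 36.148° = 0.63090162 rad
x = r_b·(cos φ + φ·sin φ) = 53.082994
y = r_b·(sin φ − φ·cos φ) = 3.618934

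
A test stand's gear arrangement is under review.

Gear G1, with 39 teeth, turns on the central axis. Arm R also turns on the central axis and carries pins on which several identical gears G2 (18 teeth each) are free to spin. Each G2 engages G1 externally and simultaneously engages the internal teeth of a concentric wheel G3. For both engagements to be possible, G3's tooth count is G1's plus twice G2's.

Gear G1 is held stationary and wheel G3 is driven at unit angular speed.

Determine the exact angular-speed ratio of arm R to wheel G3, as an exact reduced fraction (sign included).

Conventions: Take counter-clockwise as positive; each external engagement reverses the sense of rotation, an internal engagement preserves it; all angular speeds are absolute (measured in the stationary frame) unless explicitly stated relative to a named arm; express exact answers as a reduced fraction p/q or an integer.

25/38

topology: planetary set — G1 39T / G2 18T / G3 75T, arm = carrier (Willis)
ring teeth: 39 + 2·18 = 75
39(ω_sun−ω_arm) = −75(ω_ring−ω_arm),  ω_sun = 0, ω_ring = 1
39(0−ω_arm) = −75(1−ω_arm)  ⇒  114·ω_arm = 75  ⇒  ω_arm = 25/38
ω_out/ω_in = 25/38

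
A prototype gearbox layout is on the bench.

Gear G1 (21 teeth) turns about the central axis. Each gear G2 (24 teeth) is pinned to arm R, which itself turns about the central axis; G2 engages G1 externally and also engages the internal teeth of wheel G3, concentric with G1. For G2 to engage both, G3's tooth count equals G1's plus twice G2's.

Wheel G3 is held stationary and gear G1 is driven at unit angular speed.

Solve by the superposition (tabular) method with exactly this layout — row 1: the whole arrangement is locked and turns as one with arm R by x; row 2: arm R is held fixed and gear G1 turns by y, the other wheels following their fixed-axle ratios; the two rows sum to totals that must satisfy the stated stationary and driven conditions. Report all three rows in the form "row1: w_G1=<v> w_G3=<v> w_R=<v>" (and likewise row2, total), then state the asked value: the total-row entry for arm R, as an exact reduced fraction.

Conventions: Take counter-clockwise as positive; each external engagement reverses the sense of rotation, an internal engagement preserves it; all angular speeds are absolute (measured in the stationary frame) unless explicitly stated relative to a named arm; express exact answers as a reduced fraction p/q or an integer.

row1: w_G1=7/30 w_G3=7/30 w_R=7/30
row2: w_G1=23/30 w_G3=-7/30 w_R=0
total: w_G1=1 w_G3=0 w_R=7/30
asked value: 7/30

topology: planetary set — G1 21T / G2 24T / G3 69T, arm = carrier (Willis)
superposition row 1 [locked train]: every member turns x
superposition row 2 [arm held]: sun y, ring −(21/69)·y, arm 0
boundary: total ω_ring = x − (21/69)·y = 0 and total ω_sun = x + y = 1  ⇒  y = 23/30, x = 7/30
row 2 ring = −(21/69)·23/30 = -7/30
totals (row 1 + row 2): sun 7/30 + 23/30 = 1, ring 7/30 + (-7/30) = 0, arm 7/30 + 0 = 7/30
asked cell (total, arm) = 7/30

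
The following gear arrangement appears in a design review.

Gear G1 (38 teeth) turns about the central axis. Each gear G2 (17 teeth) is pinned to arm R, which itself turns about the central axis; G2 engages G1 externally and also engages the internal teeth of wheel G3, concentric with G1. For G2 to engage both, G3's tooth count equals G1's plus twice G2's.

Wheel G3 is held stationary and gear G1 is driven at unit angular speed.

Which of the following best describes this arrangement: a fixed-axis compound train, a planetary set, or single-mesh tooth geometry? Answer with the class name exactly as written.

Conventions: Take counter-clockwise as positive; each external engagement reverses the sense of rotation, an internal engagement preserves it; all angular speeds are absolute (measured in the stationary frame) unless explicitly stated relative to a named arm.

topology: planetary set — G1 38T / G2 17T / G3 72T, arm = carrier (Willis)
classification: planetary set

planetary set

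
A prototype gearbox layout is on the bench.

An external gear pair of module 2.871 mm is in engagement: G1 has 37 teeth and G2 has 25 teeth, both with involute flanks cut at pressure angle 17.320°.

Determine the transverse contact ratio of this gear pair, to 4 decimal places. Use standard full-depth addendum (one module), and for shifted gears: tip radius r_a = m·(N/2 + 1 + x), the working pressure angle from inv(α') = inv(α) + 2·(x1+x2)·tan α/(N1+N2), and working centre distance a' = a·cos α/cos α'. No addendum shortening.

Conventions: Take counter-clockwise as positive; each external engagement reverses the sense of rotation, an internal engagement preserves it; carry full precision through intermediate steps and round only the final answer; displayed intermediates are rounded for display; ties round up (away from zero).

single-mesh involute tooth geometry (37T engaging 25T at module 2.871)
base radii: r_b1 = 50.705171, r_b2 = 34.260251
tip radii: r_a1 = 55.984500, r_a2 = 38.758500
no profile shift: α' = α, a' = a
action lengths: √(r_a1²−r_b1²) = 23.732885, √(r_a2²−r_b2²) = 18.123370
base pitch p_b = π·m·cos α = 8.610540
CR = (23.732885 + 18.123370 − 89.001000·sin 17.32000°)/8.610540 = 1.783853
contact ratio ≈ 1.7839

1.7839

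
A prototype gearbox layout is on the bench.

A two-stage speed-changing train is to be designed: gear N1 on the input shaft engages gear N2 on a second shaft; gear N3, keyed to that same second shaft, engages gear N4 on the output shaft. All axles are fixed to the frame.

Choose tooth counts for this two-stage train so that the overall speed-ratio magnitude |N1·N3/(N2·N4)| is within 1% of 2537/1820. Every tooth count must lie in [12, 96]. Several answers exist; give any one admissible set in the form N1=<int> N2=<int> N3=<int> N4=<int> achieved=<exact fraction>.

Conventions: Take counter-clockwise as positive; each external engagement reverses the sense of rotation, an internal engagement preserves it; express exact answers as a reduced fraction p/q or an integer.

N1=43 N2=20 N3=59 N4=91 achieved=2537/1820

design class (target 2537/1820): fixed-axis compound train
target = 2537/1820 in lowest terms: an exact hit needs N1·N3 = k·2537 and N2·N4 = k·1820 for one integer k, every count in [12, 96]; additionally prefer no 1:1 stage (N1 ≠ N2, N3 ≠ N4)
k = 1: N1·N3 = 2537 = 43·59, N2·N4 = 1820 = 20·91
achieved = 43·59/(20·91) = 2537/1820; |achieved − target| = 0 ≤ 2537/182000 ✓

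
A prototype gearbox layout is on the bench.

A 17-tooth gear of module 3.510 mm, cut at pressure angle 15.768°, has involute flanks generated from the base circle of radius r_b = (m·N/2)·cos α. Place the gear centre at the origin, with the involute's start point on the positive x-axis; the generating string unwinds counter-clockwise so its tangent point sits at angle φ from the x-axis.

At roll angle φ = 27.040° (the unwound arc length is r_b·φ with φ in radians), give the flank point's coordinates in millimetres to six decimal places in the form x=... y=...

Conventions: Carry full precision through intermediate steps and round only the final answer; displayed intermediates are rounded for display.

x=31.733926 y=0.983774

class = single-mesh tooth geometry [base-circle involute, m = 3.510, 17T]
pitch radius r_p = m·N/2 = 3.510·17/2 = 29.835000
base radius r_b = r_p·cos α = 29.835000·cos 15.768° = 28.712306
roll angle φ = 27.040° = 0.47193703 rad
x = r_b·(cos φ + φ·sin φ) = 31.733926
y = r_b·(sin φ − φ·cos φ) = 0.983774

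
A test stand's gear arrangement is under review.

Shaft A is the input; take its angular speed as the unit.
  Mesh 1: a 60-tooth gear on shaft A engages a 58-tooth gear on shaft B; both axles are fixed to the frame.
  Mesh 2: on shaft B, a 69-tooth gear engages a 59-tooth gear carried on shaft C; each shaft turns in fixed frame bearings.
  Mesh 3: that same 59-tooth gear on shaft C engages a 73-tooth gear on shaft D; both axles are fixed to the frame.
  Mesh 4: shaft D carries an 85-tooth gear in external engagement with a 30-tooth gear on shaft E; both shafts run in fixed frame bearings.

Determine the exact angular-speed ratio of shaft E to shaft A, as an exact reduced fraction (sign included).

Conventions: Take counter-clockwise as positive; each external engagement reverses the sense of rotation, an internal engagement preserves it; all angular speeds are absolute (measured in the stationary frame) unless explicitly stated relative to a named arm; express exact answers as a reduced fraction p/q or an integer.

class = fixed-axis compound train [4 meshes; 4 ratios multiply, 4 sense flips]
mesh 1 [60T→58T]: running ratio 30/29, sense −
mesh 2 [69T→59T]: running ratio 2070/1711, sense +
mesh 3 [59T→73T]: running ratio 2070/2117, sense −
mesh 4 [85T→30T]: running ratio 5865/2117, sense +
ω_out/ω_in = 5865/2117

5865/2117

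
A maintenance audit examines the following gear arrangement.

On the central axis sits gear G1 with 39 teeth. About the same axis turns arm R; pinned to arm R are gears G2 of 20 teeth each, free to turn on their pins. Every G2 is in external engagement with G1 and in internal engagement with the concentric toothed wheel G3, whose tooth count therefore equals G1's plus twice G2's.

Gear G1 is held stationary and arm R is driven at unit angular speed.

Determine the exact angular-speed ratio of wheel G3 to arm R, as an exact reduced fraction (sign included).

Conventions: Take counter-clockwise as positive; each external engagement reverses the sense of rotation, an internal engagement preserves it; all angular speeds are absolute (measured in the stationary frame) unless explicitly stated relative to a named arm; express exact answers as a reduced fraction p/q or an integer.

planetary set (39T centre, 20T on arm, 79T internal) — Willis relation
ring teeth: 39 + 2·20 = 79
39(ω_sun−ω_arm) = −79(ω_ring−ω_arm),  ω_sun = 0, ω_arm = 1
ω_ring = 1 − (39/79)(0−1) = 118/79
ω_out/ω_in = 118/79

118/79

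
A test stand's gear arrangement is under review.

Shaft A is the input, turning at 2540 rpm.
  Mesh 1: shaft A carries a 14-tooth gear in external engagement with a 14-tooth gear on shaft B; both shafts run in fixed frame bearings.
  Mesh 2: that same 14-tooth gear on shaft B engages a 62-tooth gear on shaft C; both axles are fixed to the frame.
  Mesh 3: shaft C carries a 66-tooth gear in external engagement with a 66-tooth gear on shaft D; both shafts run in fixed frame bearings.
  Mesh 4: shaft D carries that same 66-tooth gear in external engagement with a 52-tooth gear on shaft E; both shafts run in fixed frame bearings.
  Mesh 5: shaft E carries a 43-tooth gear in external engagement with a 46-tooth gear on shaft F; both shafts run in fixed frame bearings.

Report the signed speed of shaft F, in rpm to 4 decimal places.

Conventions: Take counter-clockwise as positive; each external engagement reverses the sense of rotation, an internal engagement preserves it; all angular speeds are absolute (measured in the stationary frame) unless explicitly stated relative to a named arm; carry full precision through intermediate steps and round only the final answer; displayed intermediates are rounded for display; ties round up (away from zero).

recognized (6 fixed axles, 5 meshes): fixed-axis compound train
mesh 1 [14T→14T]: ω = 2540.0000×14/14 = 2540.0000 rpm, sense flips to −
mesh 2 [14T→62T]: ω = 2540.0000×14/62 = 573.5484 rpm, sense flips to +
mesh 3 [66T→66T]: ω = 573.5484×66/66 = 573.5484 rpm, sense flips to −
mesh 4 [66T→52T]: ω = 573.5484×66/52 = 727.9653 rpm, sense flips to +
mesh 5 [43T→46T]: ω = 727.9653×43/46 = 680.4893 rpm, sense flips to −
signed output speed = -680.4893 rpm

-680.4893 rpm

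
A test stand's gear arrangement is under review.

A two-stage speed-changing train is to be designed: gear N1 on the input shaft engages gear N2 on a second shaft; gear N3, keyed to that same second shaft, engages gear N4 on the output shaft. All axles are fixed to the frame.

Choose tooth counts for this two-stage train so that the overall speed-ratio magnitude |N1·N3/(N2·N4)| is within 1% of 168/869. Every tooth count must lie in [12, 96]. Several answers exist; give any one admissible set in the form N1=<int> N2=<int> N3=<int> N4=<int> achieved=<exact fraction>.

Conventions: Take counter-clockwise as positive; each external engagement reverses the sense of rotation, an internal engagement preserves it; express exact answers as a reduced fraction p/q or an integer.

class = fixed-axis compound train [2-stage, 168/869 wanted]
target = 168/869 in lowest terms: an exact hit needs N1·N3 = k·168 and N2·N4 = k·869 for one integer k, every count in [12, 96]; additionally prefer no 1:1 stage (N1 ≠ N2, N3 ≠ N4)
k = 1: no 1:1-free in-range split of k·168 and k·869 into factor pairs; take k = 2
k = 2: N1·N3 = 336 = 12·28, N2·N4 = 1738 = 22·79
achieved = 12·28/(22·79) = 168/869; |achieved − target| = 0 ≤ 42/21725 ✓

N1=12 N2=22 N3=28 N4=79 achieved=168/869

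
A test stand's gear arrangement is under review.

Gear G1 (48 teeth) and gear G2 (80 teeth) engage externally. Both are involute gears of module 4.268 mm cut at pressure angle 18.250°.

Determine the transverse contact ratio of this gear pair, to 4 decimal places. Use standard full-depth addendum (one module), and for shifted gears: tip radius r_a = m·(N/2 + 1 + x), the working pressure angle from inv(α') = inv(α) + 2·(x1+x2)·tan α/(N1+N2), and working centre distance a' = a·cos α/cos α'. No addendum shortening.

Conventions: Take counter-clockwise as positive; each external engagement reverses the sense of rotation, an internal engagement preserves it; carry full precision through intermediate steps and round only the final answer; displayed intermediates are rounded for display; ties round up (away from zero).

1.8946

single-mesh involute tooth geometry (48T engaging 80T at module 4.268)
base radii: r_b1 = 97.279581, r_b2 = 162.132635
tip radii: r_a1 = 106.700000, r_a2 = 174.988000
no profile shift: α' = α, a' = a
action lengths: √(r_a1²−r_b1²) = 43.835752, √(r_a2²−r_b2²) = 65.831671
base pitch p_b = π·m·cos α = 12.733867
CR = (43.835752 + 65.831671 − 273.152000·sin 18.25000°)/12.733867 = 1.894641
contact ratio ≈ 1.8946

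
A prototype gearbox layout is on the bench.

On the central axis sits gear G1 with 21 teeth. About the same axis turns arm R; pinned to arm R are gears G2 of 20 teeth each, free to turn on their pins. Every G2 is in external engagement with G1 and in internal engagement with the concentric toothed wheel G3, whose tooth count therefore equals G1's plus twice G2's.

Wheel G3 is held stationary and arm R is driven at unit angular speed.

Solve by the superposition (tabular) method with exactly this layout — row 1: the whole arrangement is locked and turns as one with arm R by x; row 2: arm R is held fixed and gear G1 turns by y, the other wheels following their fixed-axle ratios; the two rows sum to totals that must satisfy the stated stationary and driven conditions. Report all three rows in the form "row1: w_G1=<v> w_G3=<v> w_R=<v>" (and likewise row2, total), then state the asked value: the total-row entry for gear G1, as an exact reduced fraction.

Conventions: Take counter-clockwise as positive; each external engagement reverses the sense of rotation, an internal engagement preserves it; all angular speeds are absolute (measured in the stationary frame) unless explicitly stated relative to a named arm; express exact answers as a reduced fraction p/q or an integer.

class = planetary set [G3 = 21+2·20 = 61; Willis about the carrier]
row 1 — lock + rotate with arm: ω_sun = ω_ring = ω_arm = x
row 2: sun turns y, ring = −(21/61)·y, arm 0
boundary: total ω_ring = x − (21/61)·y = 0 and total ω_arm = x = 1  ⇒  y = 61/21, x = 1
row 2 ring = −(21/61)·61/21 = -1
totals (row 1 + row 2): sun 1 + 61/21 = 82/21, ring 1 + (-1) = 0, arm 1 + 0 = 1
asked cell (total, sun) = 82/21

row1: w_G1=1 w_G3=1 w_R=1
row2: w_G1=61/21 w_G3=-1 w_R=0
total: w_G1=82/21 w_G3=0 w_R=1
asked value: 82/21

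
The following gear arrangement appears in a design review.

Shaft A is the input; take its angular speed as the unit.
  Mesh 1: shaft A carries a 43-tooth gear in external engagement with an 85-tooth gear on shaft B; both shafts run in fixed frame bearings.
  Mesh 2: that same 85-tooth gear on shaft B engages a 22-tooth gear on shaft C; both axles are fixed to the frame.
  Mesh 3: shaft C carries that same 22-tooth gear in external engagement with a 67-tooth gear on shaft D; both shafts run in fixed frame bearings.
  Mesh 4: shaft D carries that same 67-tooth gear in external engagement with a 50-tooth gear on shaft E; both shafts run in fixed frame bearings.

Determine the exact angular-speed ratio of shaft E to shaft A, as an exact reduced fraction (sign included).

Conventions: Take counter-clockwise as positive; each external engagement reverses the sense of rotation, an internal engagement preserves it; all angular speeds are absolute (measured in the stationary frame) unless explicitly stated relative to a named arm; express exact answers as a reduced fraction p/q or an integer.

class = fixed-axis compound train [4 meshes; 4 ratios multiply, 4 sense flips]
mesh 1 [43T→85T]: running ratio 43/85, sense −
mesh 2 [85T→22T]: running ratio 43/22, sense +
mesh 3 [22T→67T]: running ratio 43/67, sense −
mesh 4 [67T→50T]: running ratio 43/50, sense +
ω_out/ω_in = 43/50

43/50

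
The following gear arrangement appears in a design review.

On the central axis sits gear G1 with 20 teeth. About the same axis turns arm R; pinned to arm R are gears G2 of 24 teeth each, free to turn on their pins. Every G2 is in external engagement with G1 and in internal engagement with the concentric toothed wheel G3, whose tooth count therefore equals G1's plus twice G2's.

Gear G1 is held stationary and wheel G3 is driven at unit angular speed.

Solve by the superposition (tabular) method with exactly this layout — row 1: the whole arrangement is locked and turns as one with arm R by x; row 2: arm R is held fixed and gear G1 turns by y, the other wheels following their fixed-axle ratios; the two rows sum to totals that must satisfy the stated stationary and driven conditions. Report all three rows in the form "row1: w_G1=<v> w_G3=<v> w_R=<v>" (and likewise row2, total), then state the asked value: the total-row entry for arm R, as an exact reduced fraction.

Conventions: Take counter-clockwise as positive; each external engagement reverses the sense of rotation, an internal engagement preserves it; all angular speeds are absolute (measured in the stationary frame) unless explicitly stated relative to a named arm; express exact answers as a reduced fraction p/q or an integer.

row1: w_G1=17/22 w_G3=17/22 w_R=17/22
row2: w_G1=-17/22 w_G3=5/22 w_R=0
total: w_G1=0 w_G3=1 w_R=17/22
asked value: 17/22

class = planetary set [G3 = 20+2·24 = 68; Willis about the carrier]
row 1 (train locked, turned with arm): all members turn x
superposition row 2 [arm held]: sun y, ring −(20/68)·y, arm 0
boundary: total ω_sun = x + y = 0 and total ω_ring = x − (20/68)·y = 1  ⇒  y = -17/22, x = 17/22
row 2 ring = −(20/68)·(-17/22) = 5/22
totals (row 1 + row 2): sun 17/22 + (-17/22) = 0, ring 17/22 + 5/22 = 1, arm 17/22 + 0 = 17/22
asked cell (total, arm) = 17/22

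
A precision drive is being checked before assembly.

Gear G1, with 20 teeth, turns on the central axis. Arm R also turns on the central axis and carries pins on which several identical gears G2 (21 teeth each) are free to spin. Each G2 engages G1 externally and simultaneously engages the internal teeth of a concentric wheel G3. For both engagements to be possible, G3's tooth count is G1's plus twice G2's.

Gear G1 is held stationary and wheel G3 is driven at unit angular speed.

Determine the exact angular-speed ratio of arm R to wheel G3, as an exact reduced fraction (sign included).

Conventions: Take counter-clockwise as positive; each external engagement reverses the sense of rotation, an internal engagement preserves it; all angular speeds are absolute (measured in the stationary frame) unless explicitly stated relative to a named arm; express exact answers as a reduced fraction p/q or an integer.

31/41

topology: planetary set — G1 20T / G2 21T / G3 62T, arm = carrier (Willis)
ring teeth: 20 + 2·21 = 62
20(ω_sun−ω_arm) = −62(ω_ring−ω_arm),  ω_sun = 0, ω_ring = 1
20(0−ω_arm) = −62(1−ω_arm)  ⇒  82·ω_arm = 62  ⇒  ω_arm = 31/41
ω_out/ω_in = 31/41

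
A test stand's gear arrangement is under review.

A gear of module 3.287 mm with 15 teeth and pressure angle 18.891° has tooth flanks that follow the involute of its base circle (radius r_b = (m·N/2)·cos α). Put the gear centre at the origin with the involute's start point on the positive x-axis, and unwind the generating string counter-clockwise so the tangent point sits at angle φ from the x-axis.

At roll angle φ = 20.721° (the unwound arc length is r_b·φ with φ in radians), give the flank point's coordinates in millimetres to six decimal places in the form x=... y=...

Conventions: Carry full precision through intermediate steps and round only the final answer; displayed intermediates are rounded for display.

class = single-mesh tooth geometry [base-circle involute, m = 3.287, 15T]
pitch radius r_p = m·N/2 = 3.287·15/2 = 24.652500
base radius r_b = r_p·cos α = 24.652500·cos 18.891° = 23.324623
roll angle φ = 20.721° = 0.36164967 rad
x = r_b·(cos φ + φ·sin φ) = 24.800430
y = r_b·(sin φ − φ·cos φ) = 0.362967

x=24.800430 y=0.362967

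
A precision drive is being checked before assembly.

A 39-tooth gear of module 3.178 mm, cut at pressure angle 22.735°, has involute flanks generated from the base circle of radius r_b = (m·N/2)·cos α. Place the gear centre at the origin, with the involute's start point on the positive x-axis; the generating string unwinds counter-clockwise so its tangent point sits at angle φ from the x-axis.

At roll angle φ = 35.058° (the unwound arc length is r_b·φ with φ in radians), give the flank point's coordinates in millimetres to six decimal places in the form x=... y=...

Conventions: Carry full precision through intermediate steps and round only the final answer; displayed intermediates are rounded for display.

x=66.874606 y=4.203261

class = single-mesh tooth geometry [base-circle involute, m = 3.178, 39T]
pitch radius r_p = m·N/2 = 3.178·39/2 = 61.971000
base radius r_b = r_p·cos α = 61.971000·cos 22.735° = 57.155988
roll angle φ = 35.058° = 0.61187753 rad
x = r_b·(cos φ + φ·sin φ) = 66.874606
y = r_b·(sin φ − φ·cos φ) = 4.203261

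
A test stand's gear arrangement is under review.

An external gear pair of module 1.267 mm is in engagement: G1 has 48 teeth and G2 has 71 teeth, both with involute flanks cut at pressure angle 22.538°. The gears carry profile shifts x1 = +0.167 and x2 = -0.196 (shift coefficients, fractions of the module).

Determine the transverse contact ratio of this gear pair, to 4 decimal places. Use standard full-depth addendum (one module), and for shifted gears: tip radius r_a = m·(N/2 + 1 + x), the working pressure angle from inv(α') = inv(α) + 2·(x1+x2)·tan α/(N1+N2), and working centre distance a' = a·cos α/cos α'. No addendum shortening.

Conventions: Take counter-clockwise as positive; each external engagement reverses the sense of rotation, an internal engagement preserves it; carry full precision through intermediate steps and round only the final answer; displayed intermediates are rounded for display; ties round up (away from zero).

1.6442

single-mesh involute tooth geometry (48T engaging 71T at module 1.267)
base radii: r_b1 = 28.085605, r_b2 = 41.543291
tip radii: r_a1 = 31.886589, r_a2 = 45.997168
inv(α') = inv(22.538°) + 2·(+0.167-0.196)·tan α/(48+71) = 0.02142622  ⇒  α' = 22.47048°
a' = a·cos α / cos α' = 75.3865·cos 22.538°/cos 22.47048° = 75.349705
action lengths: √(r_a1²−r_b1²) = 15.098124, √(r_a2²−r_b2²) = 19.745746
base pitch p_b = π·m·cos α = 3.676397
CR = (15.098124 + 19.745746 − 75.349705·sin 22.47048°)/3.676397 = 1.644178
contact ratio ≈ 1.6442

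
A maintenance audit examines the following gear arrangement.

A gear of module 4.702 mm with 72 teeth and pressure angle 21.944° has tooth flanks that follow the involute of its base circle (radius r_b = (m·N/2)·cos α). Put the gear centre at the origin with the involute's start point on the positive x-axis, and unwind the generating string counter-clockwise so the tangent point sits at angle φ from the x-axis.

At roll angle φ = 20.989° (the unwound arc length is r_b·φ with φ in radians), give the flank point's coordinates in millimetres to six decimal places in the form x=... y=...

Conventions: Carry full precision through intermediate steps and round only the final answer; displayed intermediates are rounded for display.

single-mesh involute tooth geometry (72T wheel at module 4.702)
pitch radius r_p = m·N/2 = 4.702·72/2 = 169.272000
base radius r_b = r_p·cos α = 169.272000·cos 21.944° = 157.008167
roll angle φ = 20.989° = 0.36632716 rad
x = r_b·(cos φ + φ·sin φ) = 167.192260
y = r_b·(sin φ − φ·cos φ) = 2.538453

x=167.192260 y=2.538453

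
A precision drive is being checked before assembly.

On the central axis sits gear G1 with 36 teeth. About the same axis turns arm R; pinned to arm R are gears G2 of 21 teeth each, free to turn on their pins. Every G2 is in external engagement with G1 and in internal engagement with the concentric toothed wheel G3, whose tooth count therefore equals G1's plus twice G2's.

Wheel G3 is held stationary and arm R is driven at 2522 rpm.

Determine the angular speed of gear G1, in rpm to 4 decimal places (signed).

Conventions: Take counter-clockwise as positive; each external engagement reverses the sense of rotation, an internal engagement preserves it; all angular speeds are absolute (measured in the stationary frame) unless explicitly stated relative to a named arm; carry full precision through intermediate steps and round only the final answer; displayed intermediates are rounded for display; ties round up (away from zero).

topology: planetary set — G1 36T / G2 21T / G3 78T, arm = carrier (Willis)
normalise by the input: solve with ω_arm = 1, then scale by 2522 rpm
ring teeth: 36 + 2·21 = 78
36(ω_sun−ω_arm) = −78(ω_ring−ω_arm),  ω_ring = 0, ω_arm = 1
ω_sun = 1 − (78/36)(0−1) = 19/6
scale: ω_sun = 19/6 × 2522 rpm = +7986.3333 rpm

+7986.3333 rpm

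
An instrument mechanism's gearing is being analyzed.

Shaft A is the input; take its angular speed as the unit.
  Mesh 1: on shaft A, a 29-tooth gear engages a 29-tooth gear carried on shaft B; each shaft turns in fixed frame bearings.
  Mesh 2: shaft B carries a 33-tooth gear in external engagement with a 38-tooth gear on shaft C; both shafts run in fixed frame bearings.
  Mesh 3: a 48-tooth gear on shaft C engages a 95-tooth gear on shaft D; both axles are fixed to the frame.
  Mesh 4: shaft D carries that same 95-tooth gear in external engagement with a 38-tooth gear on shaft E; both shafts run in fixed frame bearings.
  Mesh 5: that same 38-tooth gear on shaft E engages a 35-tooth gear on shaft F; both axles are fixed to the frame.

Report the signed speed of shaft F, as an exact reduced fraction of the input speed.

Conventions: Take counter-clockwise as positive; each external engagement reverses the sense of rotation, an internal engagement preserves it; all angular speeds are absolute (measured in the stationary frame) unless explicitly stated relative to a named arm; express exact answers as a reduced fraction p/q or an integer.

5-mesh fixed-axis compound train (all bearings frame-fixed)
mesh 1 [29T→29T]: |ω|/ω_in = 1×29/29 = 1, sense flips to −
mesh 2 [33T→38T]: |ω|/ω_in = 1×33/38 = 33/38, sense flips to +
mesh 3 [48T→95T]: |ω|/ω_in = (33/38)×48/95 = 792/1805, sense flips to −
mesh 4 [95T→38T]: |ω|/ω_in = (792/1805)×95/38 = 396/361, sense flips to +
mesh 5 [38T→35T]: |ω|/ω_in = (396/361)×38/35 = 792/665, sense flips to −
signed output speed (× input speed) = -792/665

-792/665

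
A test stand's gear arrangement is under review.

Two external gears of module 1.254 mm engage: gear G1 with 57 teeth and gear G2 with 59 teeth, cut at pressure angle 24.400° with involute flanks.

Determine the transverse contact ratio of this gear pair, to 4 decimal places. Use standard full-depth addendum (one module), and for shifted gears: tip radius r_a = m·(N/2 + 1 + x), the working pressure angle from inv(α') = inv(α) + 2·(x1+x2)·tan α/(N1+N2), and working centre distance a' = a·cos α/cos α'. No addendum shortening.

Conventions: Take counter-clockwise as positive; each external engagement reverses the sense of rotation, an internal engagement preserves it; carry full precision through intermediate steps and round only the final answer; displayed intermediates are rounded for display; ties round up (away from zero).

single-mesh involute tooth geometry (57T engaging 59T at module 1.254)
base radii: r_b1 = 32.546923, r_b2 = 33.688921
tip radii: r_a1 = 36.993000, r_a2 = 38.247000
no profile shift: α' = α, a' = a
action lengths: √(r_a1²−r_b1²) = 17.583510, √(r_a2²−r_b2²) = 18.107723
base pitch p_b = π·m·cos α = 3.587690
CR = (17.583510 + 18.107723 − 72.732000·sin 24.40000°)/3.587690 = 1.573525
contact ratio ≈ 1.5735

1.5735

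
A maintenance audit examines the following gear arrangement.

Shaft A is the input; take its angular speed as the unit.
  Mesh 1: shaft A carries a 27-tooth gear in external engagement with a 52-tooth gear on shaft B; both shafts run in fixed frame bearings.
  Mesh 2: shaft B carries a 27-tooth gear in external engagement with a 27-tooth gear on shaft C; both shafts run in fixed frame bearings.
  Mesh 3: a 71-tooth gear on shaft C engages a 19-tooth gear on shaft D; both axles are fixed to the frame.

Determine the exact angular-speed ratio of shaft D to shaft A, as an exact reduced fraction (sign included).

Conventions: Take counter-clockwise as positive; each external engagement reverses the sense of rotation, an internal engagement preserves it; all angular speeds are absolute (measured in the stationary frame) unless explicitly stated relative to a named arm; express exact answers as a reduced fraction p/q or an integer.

-1917/988

class = fixed-axis compound train [3 meshes; 3 ratios multiply, 3 sense flips]
mesh 1 [27T→52T]: running ratio 27/52, sense −
mesh 2 [27T→27T]: running ratio 27/52, sense +
mesh 3 [71T→19T]: running ratio 1917/988, sense −
ω_out/ω_in = -1917/988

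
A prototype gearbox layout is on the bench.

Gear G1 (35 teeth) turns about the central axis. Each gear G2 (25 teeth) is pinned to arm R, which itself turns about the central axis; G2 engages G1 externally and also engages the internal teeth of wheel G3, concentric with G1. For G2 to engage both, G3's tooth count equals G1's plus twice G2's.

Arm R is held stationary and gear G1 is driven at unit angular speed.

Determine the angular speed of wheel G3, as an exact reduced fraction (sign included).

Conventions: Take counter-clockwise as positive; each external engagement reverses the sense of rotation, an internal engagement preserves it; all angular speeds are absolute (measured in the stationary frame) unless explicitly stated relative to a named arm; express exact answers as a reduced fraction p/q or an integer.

-7/17

class = planetary set [G3 = 35+2·25 = 85; Willis about the carrier]
ring teeth: 35 + 2·25 = 85
35(ω_sun−ω_arm) = −85(ω_ring−ω_arm),  ω_arm = 0, ω_sun = 1
ω_ring = 0 − (35/85)(1−0) = -7/17
exact speed ratio = -7/17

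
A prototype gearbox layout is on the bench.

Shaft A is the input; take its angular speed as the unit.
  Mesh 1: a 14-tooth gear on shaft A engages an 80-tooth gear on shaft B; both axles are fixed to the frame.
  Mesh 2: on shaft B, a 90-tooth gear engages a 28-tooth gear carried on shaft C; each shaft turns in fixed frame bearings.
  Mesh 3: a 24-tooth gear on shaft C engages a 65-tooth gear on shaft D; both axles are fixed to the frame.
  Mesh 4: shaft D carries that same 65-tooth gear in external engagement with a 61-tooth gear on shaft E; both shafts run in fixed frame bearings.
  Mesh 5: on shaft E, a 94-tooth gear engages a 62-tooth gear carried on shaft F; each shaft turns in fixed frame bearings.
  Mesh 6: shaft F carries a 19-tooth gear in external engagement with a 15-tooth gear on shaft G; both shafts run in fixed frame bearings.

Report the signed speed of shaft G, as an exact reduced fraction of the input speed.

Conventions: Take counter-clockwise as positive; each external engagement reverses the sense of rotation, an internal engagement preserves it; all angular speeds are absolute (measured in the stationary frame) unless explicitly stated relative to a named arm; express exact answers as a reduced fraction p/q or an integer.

6-mesh fixed-axis compound train (all bearings frame-fixed)
mesh 1 [14T→80T]: |ω|/ω_in = 1×14/80 = 7/40, sense flips to −
mesh 2 [90T→28T]: |ω|/ω_in = (7/40)×90/28 = 9/16, sense flips to +
mesh 3 [24T→65T]: |ω|/ω_in = (9/16)×24/65 = 27/130, sense flips to −
mesh 4 [65T→61T]: |ω|/ω_in = (27/130)×65/61 = 27/122, sense flips to +
mesh 5 [94T→62T]: |ω|/ω_in = (27/122)×94/62 = 1269/3782, sense flips to −
mesh 6 [19T→15T]: |ω|/ω_in = (1269/3782)×19/15 = 8037/18910, sense flips to +
signed output speed (× input speed) = 8037/18910

8037/18910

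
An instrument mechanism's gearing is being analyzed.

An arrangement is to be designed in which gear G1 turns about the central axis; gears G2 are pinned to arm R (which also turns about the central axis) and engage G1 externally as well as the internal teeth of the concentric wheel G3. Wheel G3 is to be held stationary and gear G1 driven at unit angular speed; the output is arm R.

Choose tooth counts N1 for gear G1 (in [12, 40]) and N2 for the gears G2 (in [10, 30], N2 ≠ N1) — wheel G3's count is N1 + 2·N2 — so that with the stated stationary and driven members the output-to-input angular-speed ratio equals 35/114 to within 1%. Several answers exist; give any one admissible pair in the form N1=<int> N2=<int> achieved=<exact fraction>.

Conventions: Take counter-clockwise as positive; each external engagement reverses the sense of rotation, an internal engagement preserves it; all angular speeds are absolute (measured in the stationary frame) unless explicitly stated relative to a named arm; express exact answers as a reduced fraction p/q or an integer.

design class (target 35/114): planetary set
Willis with ω_ring = 0: ω_arm/ω_sun = N1/(N1+N3); set equal to 35/114  ⇒  N3/N1 = 1/(35/114) − 1 = 79/35
N3 = N1 + 2·N2  ⇒  N2/N1 = (N3/N1 − 1)/2 = (79/35 − 1)/2 = 22/35
smallest multiple with N1 ≥ 12 and N2 ≥ 10: k = 1  ⇒  N1 = 1·35 = 35, N2 = 1·22 = 22 (N1 ≤ 40, N2 ≤ 30, N2 ≠ N1 ✓), N3 = 35 + 2·22 = 79
check: N1/(N1+N3) with N1 = 35, N3 = 79 gives 35/114; |achieved − target| = 0 ≤ 7/2280 ✓

N1=35 N2=22 achieved=35/114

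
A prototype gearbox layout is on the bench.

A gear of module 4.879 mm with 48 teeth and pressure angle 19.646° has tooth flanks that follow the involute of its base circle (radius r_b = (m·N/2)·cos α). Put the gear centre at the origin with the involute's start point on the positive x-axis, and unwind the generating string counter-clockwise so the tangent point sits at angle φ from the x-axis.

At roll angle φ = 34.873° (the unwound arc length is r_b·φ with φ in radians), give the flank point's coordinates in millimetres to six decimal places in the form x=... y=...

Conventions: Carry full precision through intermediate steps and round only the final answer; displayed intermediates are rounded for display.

x=128.853092 y=7.985447

recognized (one wheel, involute flank): single-mesh tooth geometry, m = 4.879, N = 48
pitch radius r_p = m·N/2 = 4.879·48/2 = 117.096000
base radius r_b = r_p·cos α = 117.096000·cos 19.646° = 110.279588
roll angle φ = 34.873° = 0.60864867 rad
x = r_b·(cos φ + φ·sin φ) = 128.853092
y = r_b·(sin φ − φ·cos φ) = 7.985447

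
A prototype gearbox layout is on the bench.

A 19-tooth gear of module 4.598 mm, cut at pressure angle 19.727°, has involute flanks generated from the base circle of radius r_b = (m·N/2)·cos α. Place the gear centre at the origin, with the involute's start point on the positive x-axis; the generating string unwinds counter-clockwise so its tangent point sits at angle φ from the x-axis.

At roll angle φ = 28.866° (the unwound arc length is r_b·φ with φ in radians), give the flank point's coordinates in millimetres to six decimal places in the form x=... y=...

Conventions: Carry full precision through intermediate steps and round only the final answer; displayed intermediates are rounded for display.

x=46.009185 y=1.708571

topology: single-mesh involute geometry — m = 4.598, N = 19
pitch radius r_p = m·N/2 = 4.598·19/2 = 43.681000
base radius r_b = r_p·cos α = 43.681000·cos 19.727° = 41.117431
roll angle φ = 28.866° = 0.50380674 rad
x = r_b·(cos φ + φ·sin φ) = 46.009185
y = r_b·(sin φ − φ·cos φ) = 1.708571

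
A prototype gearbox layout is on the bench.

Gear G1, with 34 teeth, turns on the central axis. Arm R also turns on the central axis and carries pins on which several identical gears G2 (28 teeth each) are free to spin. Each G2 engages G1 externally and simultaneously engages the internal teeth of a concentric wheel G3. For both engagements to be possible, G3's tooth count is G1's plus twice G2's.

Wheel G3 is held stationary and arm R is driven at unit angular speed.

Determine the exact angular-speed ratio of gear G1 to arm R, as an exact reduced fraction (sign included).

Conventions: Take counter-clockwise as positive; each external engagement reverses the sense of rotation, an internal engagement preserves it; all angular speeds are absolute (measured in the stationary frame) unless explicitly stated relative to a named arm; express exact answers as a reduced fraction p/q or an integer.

62/17

class = planetary set [G3 = 34+2·28 = 90; Willis about the carrier]
ring teeth: 34 + 2·28 = 90
34(ω_sun−ω_arm) = −90(ω_ring−ω_arm),  ω_ring = 0, ω_arm = 1
ω_sun = 1 − (90/34)(0−1) = 62/17
ω_out/ω_in = 62/17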